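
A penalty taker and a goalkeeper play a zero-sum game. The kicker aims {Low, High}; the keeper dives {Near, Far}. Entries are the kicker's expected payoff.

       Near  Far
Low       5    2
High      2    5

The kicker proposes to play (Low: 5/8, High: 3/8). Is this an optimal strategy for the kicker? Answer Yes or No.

Against Near this mix gives (5/8)·5 + (3/8)·2 = 31/8.
Against Far this mix gives (5/8)·2 + (3/8)·5 = 25/8.
The keeper will play Far, holding the kicker to 25/8. Shifting weight toward the row that does better against Far would raise this floor (the equalizing mix achieves 7/2 against both Far and Near), so the proposed strategy is not optimal.

No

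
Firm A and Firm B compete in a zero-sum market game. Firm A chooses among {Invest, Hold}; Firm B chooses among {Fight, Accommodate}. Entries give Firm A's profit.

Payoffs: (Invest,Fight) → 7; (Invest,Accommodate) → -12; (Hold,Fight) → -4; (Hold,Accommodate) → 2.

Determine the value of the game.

Row minima: Invest → -12, Hold → -4; maximin = -4.
Column maxima: Fight → 7, Accommodate → 2; minimax = 2.
-4 ≠ 2, so there is no saddle point; optimal play is mixed.
Let Firm A play Invest with probability p. Expected payoff against Fight: 7p + (-4)(1−p) = 11p − 4; against Accommodate: (-12)p + 2(1−p) = −14p + 2.
Setting these equal: 11p − 4 = −14p + 2 ⇒ 25p = 6 ⇒ p = 6/25, and the value is (11)·(6/25) − 4 = -34/25.
For Firm B: with q = P(Fight), equating Invest's and Hold's payoffs gives 19q − 12 = −6q + 2 ⇒ q = 14/25.

-34/25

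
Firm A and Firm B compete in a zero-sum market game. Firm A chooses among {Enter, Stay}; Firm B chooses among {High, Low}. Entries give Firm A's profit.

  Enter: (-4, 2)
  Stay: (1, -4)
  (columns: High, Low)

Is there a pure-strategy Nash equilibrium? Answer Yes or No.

No

Row minima: Enter → -4, Stay → -4; maximin = -4.
Column maxima: High → 1, Low → 2; minimax = 1.
-4 ≠ 1, so no pure-strategy equilibrium exists.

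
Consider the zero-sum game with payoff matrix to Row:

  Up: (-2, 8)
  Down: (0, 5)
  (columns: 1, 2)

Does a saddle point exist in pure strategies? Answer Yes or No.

Yes

Row minima: Up → -2, Down → 0; maximin = 0.
Column maxima: 1 → 0, 2 → 8; minimax = 0.
maximin = minimax = 0, so a saddle point exists.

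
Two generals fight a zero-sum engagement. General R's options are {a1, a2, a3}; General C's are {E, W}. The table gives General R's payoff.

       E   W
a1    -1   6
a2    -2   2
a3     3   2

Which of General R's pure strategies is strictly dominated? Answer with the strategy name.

a1 gives a strictly higher payoff than a2 against every column: -1 > -2, 6 > 2.
So a2 is strictly dominated and General R never plays it.

a2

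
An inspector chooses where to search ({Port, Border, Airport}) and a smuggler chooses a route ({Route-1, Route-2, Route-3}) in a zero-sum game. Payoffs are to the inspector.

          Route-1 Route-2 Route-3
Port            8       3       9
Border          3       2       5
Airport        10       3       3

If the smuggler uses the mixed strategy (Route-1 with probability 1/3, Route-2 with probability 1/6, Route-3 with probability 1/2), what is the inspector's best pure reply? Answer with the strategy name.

Port

Expected payoff of Port: (1/3)·8 + (1/6)·3 + (1/2)·9 = 23/3.
Expected payoff of Border: (1/3)·3 + (1/6)·2 + (1/2)·5 = 23/6.
Expected payoff of Airport: (1/3)·10 + (1/6)·3 + (1/2)·3 = 16/3.
The largest is 23/3, so the inspector's best response is Port.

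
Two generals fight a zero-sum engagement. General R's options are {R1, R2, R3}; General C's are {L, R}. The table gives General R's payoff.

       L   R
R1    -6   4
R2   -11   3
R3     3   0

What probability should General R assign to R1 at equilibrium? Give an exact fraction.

3/13

Row minima: R1 → -6, R2 → -11, R3 → 0; maximin = 0.
Column maxima: L → 3, R → 4; minimax = 3.
0 ≠ 3, so there is no saddle point; optimal play is mixed.
R2 is strictly dominated by R1, so General R never plays it.
On the remaining 2×2 (R1, R3 vs L, R):
Let General R play R1 with probability p. Expected payoff against L: (-6)p + 3(1−p) = −9p + 3; against R: 4p + 0(1−p) = 4p.
Setting these equal: −9p + 3 = 4p ⇒ −13p = -3 ⇒ p = 3/13, and the value is (-9)·(3/13) + 3 = 12/13.
For General C: with q = P(L), equating R1's and R3's payoffs gives −10q + 4 = 3q ⇒ q = 4/13.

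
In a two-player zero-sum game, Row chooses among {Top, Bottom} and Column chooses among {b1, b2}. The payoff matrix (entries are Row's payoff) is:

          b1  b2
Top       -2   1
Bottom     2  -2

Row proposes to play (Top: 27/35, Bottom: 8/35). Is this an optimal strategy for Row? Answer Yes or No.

Against b1 this mix gives (27/35)·(-2) + (8/35)·2 = -38/35.
Against b2 this mix gives (27/35)·1 + (8/35)·(-2) = 11/35.
Column will play b1, holding Row to -38/35. Shifting weight toward the row that does better against b1 would raise this floor (the equalizing mix achieves -2/7 against both b1 and b2), so the proposed strategy is not optimal.

No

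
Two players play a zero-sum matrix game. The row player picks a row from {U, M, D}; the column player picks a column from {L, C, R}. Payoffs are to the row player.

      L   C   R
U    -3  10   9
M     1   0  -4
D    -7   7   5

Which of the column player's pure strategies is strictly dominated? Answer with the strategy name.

C

R holds the row player's payoff strictly below C in every row: 9 < 10, -4 < 0, 5 < 7.
So C is strictly dominated for the column player.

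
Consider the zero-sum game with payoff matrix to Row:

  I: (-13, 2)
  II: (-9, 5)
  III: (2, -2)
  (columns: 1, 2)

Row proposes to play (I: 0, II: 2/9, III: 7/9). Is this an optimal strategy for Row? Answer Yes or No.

Against 1 this mix gives (2/9)·(-9) + (7/9)·2 = -4/9.
Against 2 this mix gives (2/9)·5 + (7/9)·(-2) = -4/9.
All of Column's active replies (1, 2) yield -4/9, and no column does worse for Row. The mix makes Column indifferent and guarantees -4/9, so it is optimal.

Yes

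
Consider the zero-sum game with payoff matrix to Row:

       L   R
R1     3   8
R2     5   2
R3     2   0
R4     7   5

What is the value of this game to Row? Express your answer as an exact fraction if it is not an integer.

41/7

Row minima: R1 → 3, R2 → 2, R3 → 0, R4 → 5; maximin = 5.
Column maxima: L → 7, R → 8; minimax = 7.
5 ≠ 7, so there is no saddle point; optimal play is mixed.
R2 is strictly dominated by R4, so Row never plays it.
R3 is strictly dominated by R1, so Row never plays it.
On the remaining 2×2 (R1, R4 vs L, R):
Let Row play R1 with probability p. Expected payoff against L: 3p + 7(1−p) = −4p + 7; against R: 8p + 5(1−p) = 3p + 5.
Setting these equal: −4p + 7 = 3p + 5 ⇒ −7p = -2 ⇒ p = 2/7, and the value is (-4)·(2/7) + 7 = 41/7.
For Column: with q = P(L), equating R1's and R4's payoffs gives −5q + 8 = 2q + 5 ⇒ q = 3/7.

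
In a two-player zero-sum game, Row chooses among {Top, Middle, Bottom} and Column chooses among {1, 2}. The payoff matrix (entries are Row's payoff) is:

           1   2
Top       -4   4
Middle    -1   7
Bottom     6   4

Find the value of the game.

23/5

Row minima: Top → -4, Middle → -1, Bottom → 4; maximin = 4.
Column maxima: 1 → 6, 2 → 7; minimax = 6.
4 ≠ 6, so there is no saddle point; optimal play is mixed.
Top is strictly dominated by Middle, so Row never plays it.
On the remaining 2×2 (Middle, Bottom vs 1, 2):
Let Row play Middle with probability p. Expected payoff against 1: (-1)p + 6(1−p) = −7p + 6; against 2: 7p + 4(1−p) = 3p + 4.
Setting these equal: −7p + 6 = 3p + 4 ⇒ −10p = -2 ⇒ p = 1/5, and the value is (-7)·(1/5) + 6 = 23/5.
For Column: with q = P(1), equating Middle's and Bottom's payoffs gives −8q + 7 = 2q + 4 ⇒ q = 3/10.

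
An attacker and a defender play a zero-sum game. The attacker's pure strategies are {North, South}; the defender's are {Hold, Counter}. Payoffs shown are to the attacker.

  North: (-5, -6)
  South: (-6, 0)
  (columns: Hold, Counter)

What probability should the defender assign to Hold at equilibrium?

Row minima: North → -6, South → -6; maximin = -6.
Column maxima: Hold → -5, Counter → 0; minimax = -5.
-6 ≠ -5, so there is no saddle point; optimal play is mixed.
Let the attacker play North with probability p. Expected payoff against Hold: (-5)p + (-6)(1−p) = p − 6; against Counter: (-6)p + 0(1−p) = −6p.
Setting these equal: p − 6 = −6p ⇒ 7p = 6 ⇒ p = 6/7, and the value is (1)·(6/7) − 6 = -36/7.
For the defender: with q = P(Hold), equating North's and South's payoffs gives q − 6 = −6q ⇒ q = 6/7.

6/7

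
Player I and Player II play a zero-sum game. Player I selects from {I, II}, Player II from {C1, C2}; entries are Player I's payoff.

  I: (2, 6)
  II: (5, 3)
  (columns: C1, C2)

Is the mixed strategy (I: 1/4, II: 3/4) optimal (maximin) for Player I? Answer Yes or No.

No

Against C1 this mix gives (1/4)·2 + (3/4)·5 = 17/4.
Against C2 this mix gives (1/4)·6 + (3/4)·3 = 15/4.
Player II will play C2, holding Player I to 15/4. Shifting weight toward the row that does better against C2 would raise this floor (the equalizing mix achieves 4 against both C2 and C1), so the proposed strategy is not optimal.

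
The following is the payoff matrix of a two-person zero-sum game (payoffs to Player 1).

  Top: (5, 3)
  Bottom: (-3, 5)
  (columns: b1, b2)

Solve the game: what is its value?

17/5

Row minima: Top → 3, Bottom → -3; maximin = 3.
Column maxima: b1 → 5, b2 → 5; minimax = 5.
3 ≠ 5, so there is no saddle point; optimal play is mixed.
Let Player 1 play Top with probability p. Expected payoff against b1: 5p + (-3)(1−p) = 8p − 3; against b2: 3p + 5(1−p) = −2p + 5.
Setting these equal: 8p − 3 = −2p + 5 ⇒ 10p = 8 ⇒ p = 4/5, and the value is (8)·(4/5) − 3 = 17/5.
For Player 2: with q = P(b1), equating Top's and Bottom's payoffs gives 2q + 3 = −8q + 5 ⇒ q = 1/5.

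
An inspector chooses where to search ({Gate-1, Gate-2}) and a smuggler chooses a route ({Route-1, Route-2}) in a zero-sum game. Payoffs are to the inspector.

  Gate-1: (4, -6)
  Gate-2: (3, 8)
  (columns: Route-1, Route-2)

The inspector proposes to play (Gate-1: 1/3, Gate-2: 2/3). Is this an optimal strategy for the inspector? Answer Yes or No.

Yes

Against Route-1 this mix gives (1/3)·4 + (2/3)·3 = 10/3.
Against Route-2 this mix gives (1/3)·(-6) + (2/3)·8 = 10/3.
All of the smuggler's active replies (Route-1, Route-2) yield 10/3, and no column does worse for the inspector. The mix makes the smuggler indifferent and guarantees 10/3, so it is optimal.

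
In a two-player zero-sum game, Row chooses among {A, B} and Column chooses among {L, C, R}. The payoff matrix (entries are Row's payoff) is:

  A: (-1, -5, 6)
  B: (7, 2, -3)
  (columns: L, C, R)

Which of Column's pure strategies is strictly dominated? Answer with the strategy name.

L

C holds Row's payoff strictly below L in every row: -5 < -1, 2 < 7.
So L is strictly dominated for Column.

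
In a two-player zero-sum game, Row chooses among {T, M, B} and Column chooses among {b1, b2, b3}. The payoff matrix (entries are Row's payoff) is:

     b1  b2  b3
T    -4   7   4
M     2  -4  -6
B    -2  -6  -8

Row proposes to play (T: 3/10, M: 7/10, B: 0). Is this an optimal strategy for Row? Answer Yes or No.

Against b1 this mix gives (3/10)·(-4) + (7/10)·2 = 1/5.
Against b2 this mix gives (3/10)·7 + (7/10)·(-4) = -7/10.
Against b3 this mix gives (3/10)·4 + (7/10)·(-6) = -3.
Column will play b3, holding Row to -3. Shifting weight toward the row that does better against b3 would raise this floor (the equalizing mix achieves -1 against both b3 and b1), so the proposed strategy is not optimal.

No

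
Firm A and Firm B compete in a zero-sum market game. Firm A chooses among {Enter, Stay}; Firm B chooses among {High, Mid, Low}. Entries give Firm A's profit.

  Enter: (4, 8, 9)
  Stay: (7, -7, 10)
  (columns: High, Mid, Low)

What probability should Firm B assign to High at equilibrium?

Row minima: Enter → 4, Stay → -7; maximin = 4.
Column maxima: High → 7, Mid → 8, Low → 10; minimax = 7.
4 ≠ 7, so there is no saddle point; optimal play is mixed.
Low is strictly dominated by High (it gives Firm A strictly more in every row), so Firm B never plays it.
On the remaining 2×2 (Enter, Stay vs High, Mid):
Let Firm A play Enter with probability p. Expected payoff against High: 4p + 7(1−p) = −3p + 7; against Mid: 8p + (-7)(1−p) = 15p − 7.
Setting these equal: −3p + 7 = 15p − 7 ⇒ −18p = -14 ⇒ p = 7/9, and the value is (-3)·(7/9) + 7 = 14/3.
For Firm B: with q = P(High), equating Enter's and Stay's payoffs gives −4q + 8 = 14q − 7 ⇒ q = 5/6.

5/6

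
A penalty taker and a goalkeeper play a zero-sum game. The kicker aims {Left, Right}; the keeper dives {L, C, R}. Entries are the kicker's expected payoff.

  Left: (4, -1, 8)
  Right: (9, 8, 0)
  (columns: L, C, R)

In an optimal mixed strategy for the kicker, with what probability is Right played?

9/17

Row minima: Left → -1, Right → 0; maximin = 0.
Column maxima: L → 9, C → 8, R → 8; minimax = 8.
0 ≠ 8, so there is no saddle point; optimal play is mixed.
L is strictly dominated by C (it gives the kicker strictly more in every row), so the keeper never plays it.
On the remaining 2×2 (Left, Right vs C, R):
Let the kicker play Left with probability p. Expected payoff against C: (-1)p + 8(1−p) = −9p + 8; against R: 8p + 0(1−p) = 8p.
Setting these equal: −9p + 8 = 8p ⇒ −17p = -8 ⇒ p = 8/17, and the value is (-9)·(8/17) + 8 = 64/17.
For the keeper: with q = P(C), equating Left's and Right's payoffs gives −9q + 8 = 8q ⇒ q = 8/17.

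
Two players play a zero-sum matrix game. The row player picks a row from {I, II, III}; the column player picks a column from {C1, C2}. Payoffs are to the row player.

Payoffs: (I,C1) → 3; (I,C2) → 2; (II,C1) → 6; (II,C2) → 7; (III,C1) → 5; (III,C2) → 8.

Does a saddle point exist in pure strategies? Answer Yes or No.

Row minima: I → 2, II → 6, III → 5; maximin = 6.
Column maxima: C1 → 6, C2 → 8; minimax = 6.
maximin = minimax = 6, so a saddle point exists.

Yes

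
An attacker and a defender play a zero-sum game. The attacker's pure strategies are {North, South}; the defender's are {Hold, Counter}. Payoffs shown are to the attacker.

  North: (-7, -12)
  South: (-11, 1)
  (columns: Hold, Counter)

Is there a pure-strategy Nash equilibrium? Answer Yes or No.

No

Row minima: North → -12, South → -11; maximin = -11.
Column maxima: Hold → -7, Counter → 1; minimax = -7.
-11 ≠ -7, so no pure-strategy equilibrium exists.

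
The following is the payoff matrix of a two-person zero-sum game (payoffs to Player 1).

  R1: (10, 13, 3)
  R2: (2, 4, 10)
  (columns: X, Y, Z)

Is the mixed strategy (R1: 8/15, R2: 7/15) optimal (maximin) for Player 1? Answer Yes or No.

Yes

Against X this mix gives (8/15)·10 + (7/15)·2 = 94/15.
Against Y this mix gives (8/15)·13 + (7/15)·4 = 44/5.
Against Z this mix gives (8/15)·3 + (7/15)·10 = 94/15.
All of Player 2's active replies (X, Z) yield 94/15, and no column does worse for Player 1. The mix makes Player 2 indifferent and guarantees 94/15, so it is optimal.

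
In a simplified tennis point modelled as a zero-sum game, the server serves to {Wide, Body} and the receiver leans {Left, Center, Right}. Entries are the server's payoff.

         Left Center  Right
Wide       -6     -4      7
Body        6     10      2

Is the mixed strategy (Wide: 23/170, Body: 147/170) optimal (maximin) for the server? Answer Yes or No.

Against Left this mix gives (23/170)·(-6) + (147/170)·6 = 372/85.
Against Center this mix gives (23/170)·(-4) + (147/170)·10 = 689/85.
Against Right this mix gives (23/170)·7 + (147/170)·2 = 91/34.
The receiver will play Right, holding the server to 91/34. Shifting weight toward the row that does better against Right would raise this floor (the equalizing mix achieves 54/17 against both Right and Left), so the proposed strategy is not optimal.

No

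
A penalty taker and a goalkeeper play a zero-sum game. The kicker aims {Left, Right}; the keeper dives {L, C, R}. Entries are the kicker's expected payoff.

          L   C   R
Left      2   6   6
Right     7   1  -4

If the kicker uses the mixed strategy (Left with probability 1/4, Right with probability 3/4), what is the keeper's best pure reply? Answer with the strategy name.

R

If the keeper plays L, the kicker's expected payoff is (1/4)·2 + (3/4)·7 = 23/4.
If the keeper plays C, the kicker's expected payoff is (1/4)·6 + (3/4)·1 = 9/4.
If the keeper plays R, the kicker's expected payoff is (1/4)·6 + (3/4)·(-4) = -3/2.
The keeper minimizes the kicker's payoff; the smallest is -3/2, so the best response is R.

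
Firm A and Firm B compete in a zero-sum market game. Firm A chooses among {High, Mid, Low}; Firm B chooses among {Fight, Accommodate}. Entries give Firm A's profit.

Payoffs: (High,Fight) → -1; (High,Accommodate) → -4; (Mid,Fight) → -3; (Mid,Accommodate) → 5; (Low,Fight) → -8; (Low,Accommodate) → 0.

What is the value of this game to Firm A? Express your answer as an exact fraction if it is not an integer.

Row minima: High → -4, Mid → -3, Low → -8; maximin = -3.
Column maxima: Fight → -1, Accommodate → 5; minimax = -1.
-3 ≠ -1, so there is no saddle point; optimal play is mixed.
Low is strictly dominated by Mid, so Firm A never plays it.
On the remaining 2×2 (High, Mid vs Fight, Accommodate):
Let Firm A play High with probability p. Expected payoff against Fight: (-1)p + (-3)(1−p) = 2p − 3; against Accommodate: (-4)p + 5(1−p) = −9p + 5.
Setting these equal: 2p − 3 = −9p + 5 ⇒ 11p = 8 ⇒ p = 8/11, and the value is (2)·(8/11) − 3 = -17/11.
For Firm B: with q = P(Fight), equating High's and Mid's payoffs gives 3q − 4 = −8q + 5 ⇒ q = 9/11.

-17/11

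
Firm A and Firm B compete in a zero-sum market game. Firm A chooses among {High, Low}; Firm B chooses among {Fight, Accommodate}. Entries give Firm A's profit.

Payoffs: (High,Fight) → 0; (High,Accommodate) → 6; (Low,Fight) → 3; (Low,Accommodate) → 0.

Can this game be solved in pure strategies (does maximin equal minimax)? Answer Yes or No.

Row minima: High → 0, Low → 0; maximin = 0.
Column maxima: Fight → 3, Accommodate → 6; minimax = 3.
0 ≠ 3, so no pure-strategy equilibrium exists.

No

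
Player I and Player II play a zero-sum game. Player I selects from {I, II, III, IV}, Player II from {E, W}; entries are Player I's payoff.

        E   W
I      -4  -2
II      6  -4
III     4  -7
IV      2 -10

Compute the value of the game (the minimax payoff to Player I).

Row minima: I → -4, II → -4, III → -7, IV → -10; maximin = -4.
Column maxima: E → 6, W → -2; minimax = -2.
-4 ≠ -2, so there is no saddle point; optimal play is mixed.
III is strictly dominated by II, so Player I never plays it.
IV is strictly dominated by II, so Player I never plays it.
On the remaining 2×2 (I, II vs E, W):
Let Player I play I with probability p. Expected payoff against E: (-4)p + 6(1−p) = −10p + 6; against W: (-2)p + (-4)(1−p) = 2p − 4.
Setting these equal: −10p + 6 = 2p − 4 ⇒ −12p = -10 ⇒ p = 5/6, and the value is (-10)·(5/6) + 6 = -7/3.
For Player II: with q = P(E), equating I's and II's payoffs gives −2q − 2 = 10q − 4 ⇒ q = 1/6.

-7/3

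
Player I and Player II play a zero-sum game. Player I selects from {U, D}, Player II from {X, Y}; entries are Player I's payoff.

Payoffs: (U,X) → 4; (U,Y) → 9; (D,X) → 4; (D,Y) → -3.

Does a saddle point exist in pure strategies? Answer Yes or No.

Yes

Row minima: U → 4, D → -3; maximin = 4.
Column maxima: X → 4, Y → 9; minimax = 4.
maximin = minimax = 4, so a saddle point exists.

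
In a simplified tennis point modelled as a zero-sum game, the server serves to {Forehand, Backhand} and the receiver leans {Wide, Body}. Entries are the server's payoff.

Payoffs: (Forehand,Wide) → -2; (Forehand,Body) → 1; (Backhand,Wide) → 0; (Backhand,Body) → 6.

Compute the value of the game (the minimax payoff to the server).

Row minima: Forehand → -2, Backhand → 0; maximin = 0.
Column maxima: Wide → 0, Body → 6; minimax = 0.
Since maximin = minimax = 0, there is a saddle point and the value is 0.

0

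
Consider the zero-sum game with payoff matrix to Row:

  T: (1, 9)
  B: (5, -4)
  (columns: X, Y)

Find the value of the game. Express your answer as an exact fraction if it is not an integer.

Row minima: T → 1, B → -4; maximin = 1.
Column maxima: X → 5, Y → 9; minimax = 5.
1 ≠ 5, so there is no saddle point; optimal play is mixed.
Let Row play T with probability p. Expected payoff against X: 1p + 5(1−p) = −4p + 5; against Y: 9p + (-4)(1−p) = 13p − 4.
Setting these equal: −4p + 5 = 13p − 4 ⇒ −17p = -9 ⇒ p = 9/17, and the value is (-4)·(9/17) + 5 = 49/17.
For Column: with q = P(X), equating T's and B's payoffs gives −8q + 9 = 9q − 4 ⇒ q = 13/17.

49/17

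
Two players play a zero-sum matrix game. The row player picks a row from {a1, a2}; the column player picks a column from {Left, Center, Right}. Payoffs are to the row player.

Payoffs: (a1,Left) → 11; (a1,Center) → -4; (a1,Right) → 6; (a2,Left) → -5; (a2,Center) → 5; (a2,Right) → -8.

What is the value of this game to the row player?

Row minima: a1 → -4, a2 → -8; maximin = -4.
Column maxima: Left → 11, Center → 5, Right → 6; minimax = 5.
-4 ≠ 5, so there is no saddle point; optimal play is mixed.
Left is strictly dominated by Right (it gives the row player strictly more in every row), so the column player never plays it.
On the remaining 2×2 (a1, a2 vs Center, Right):
Let the row player play a1 with probability p. Expected payoff against Center: (-4)p + 5(1−p) = −9p + 5; against Right: 6p + (-8)(1−p) = 14p − 8.
Setting these equal: −9p + 5 = 14p − 8 ⇒ −23p = -13 ⇒ p = 13/23, and the value is (-9)·(13/23) + 5 = -2/23.
For the column player: with q = P(Center), equating a1's and a2's payoffs gives −10q + 6 = 13q − 8 ⇒ q = 14/23.

-2/23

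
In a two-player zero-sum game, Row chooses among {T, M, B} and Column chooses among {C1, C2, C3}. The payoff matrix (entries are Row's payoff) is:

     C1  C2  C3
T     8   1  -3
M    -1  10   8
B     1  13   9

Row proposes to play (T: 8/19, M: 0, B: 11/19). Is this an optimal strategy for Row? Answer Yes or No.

Against C1 this mix gives (8/19)·8 + (11/19)·1 = 75/19.
Against C2 this mix gives (8/19)·1 + (11/19)·13 = 151/19.
Against C3 this mix gives (8/19)·(-3) + (11/19)·9 = 75/19.
All of Column's active replies (C1, C3) yield 75/19, and no column does worse for Row. The mix makes Column indifferent and guarantees 75/19, so it is optimal.

Yes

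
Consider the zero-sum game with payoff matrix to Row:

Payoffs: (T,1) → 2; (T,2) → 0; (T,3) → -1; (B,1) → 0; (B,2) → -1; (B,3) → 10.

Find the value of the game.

-1/12

Row minima: T → -1, B → -1; maximin = -1.
Column maxima: 1 → 2, 2 → 0, 3 → 10; minimax = 0.
-1 ≠ 0, so there is no saddle point; optimal play is mixed.
1 is strictly dominated by 2 (it gives Row strictly more in every row), so Column never plays it.
On the remaining 2×2 (T, B vs 2, 3):
Let Row play T with probability p. Expected payoff against 2: 0p + (-1)(1−p) = p − 1; against 3: (-1)p + 10(1−p) = −11p + 10.
Setting these equal: p − 1 = −11p + 10 ⇒ 12p = 11 ⇒ p = 11/12, and the value is (1)·(11/12) − 1 = -1/12.
For Column: with q = P(2), equating T's and B's payoffs gives q − 1 = −11q + 10 ⇒ q = 11/12.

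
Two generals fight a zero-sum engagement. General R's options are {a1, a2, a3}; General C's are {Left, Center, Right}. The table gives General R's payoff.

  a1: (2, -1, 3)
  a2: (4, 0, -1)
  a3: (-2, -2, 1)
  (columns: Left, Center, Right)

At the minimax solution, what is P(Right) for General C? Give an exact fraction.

1/5

Row minima: a1 → -1, a2 → -1, a3 → -2; maximin = -1.
Column maxima: Left → 4, Center → 0, Right → 3; minimax = 0.
-1 ≠ 0, so there is no saddle point; optimal play is mixed.
a3 is strictly dominated by a1, so General R never plays it.
With a3 eliminated, Left is strictly dominated by Center (it gives General R strictly more in every remaining row), so General C never plays it.
On the remaining 2×2 (a1, a2 vs Center, Right):
Let General R play a1 with probability p. Expected payoff against Center: (-1)p + 0(1−p) = −p; against Right: 3p + (-1)(1−p) = 4p − 1.
Setting these equal: −p = 4p − 1 ⇒ −5p = -1 ⇒ p = 1/5, and the value is (-1)·(1/5) = -1/5.
For General C: with q = P(Center), equating a1's and a2's payoffs gives −4q + 3 = q − 1 ⇒ q = 4/5.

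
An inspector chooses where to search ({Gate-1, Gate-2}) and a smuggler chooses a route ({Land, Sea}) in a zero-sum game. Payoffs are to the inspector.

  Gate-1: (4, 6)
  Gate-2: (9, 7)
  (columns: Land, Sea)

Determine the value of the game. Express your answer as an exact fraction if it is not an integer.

7

Row minima: Gate-1 → 4, Gate-2 → 7; maximin = 7.
Column maxima: Land → 9, Sea → 7; minimax = 7.
Since maximin = minimax = 7, there is a saddle point and the value is 7.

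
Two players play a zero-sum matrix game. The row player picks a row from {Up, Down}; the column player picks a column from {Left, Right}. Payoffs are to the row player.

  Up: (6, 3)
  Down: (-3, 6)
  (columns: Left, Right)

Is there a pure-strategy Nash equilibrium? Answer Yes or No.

No

Row minima: Up → 3, Down → -3; maximin = 3.
Column maxima: Left → 6, Right → 6; minimax = 6.
3 ≠ 6, so no pure-strategy equilibrium exists.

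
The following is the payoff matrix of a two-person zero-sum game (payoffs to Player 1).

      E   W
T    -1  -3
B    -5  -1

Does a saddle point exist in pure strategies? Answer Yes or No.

No

Row minima: T → -3, B → -5; maximin = -3.
Column maxima: E → -1, W → -1; minimax = -1.
-3 ≠ -1, so no pure-strategy equilibrium exists.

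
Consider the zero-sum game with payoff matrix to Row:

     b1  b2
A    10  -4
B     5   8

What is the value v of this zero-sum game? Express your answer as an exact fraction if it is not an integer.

Row minima: A → -4, B → 5; maximin = 5.
Column maxima: b1 → 10, b2 → 8; minimax = 8.
5 ≠ 8, so there is no saddle point; optimal play is mixed.
Let Row play A with probability p. Expected payoff against b1: 10p + 5(1−p) = 5p + 5; against b2: (-4)p + 8(1−p) = −12p + 8.
Setting these equal: 5p + 5 = −12p + 8 ⇒ 17p = 3 ⇒ p = 3/17, and the value is (5)·(3/17) + 5 = 100/17.
For Column: with q = P(b1), equating A's and B's payoffs gives 14q − 4 = −3q + 8 ⇒ q = 12/17.

100/17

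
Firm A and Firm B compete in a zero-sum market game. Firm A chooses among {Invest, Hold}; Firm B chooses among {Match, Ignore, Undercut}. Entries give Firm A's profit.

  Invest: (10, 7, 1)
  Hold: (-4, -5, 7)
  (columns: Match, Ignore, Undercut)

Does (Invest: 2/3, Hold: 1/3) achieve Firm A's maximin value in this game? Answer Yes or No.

Yes

Against Match this mix gives (2/3)·10 + (1/3)·(-4) = 16/3.
Against Ignore this mix gives (2/3)·7 + (1/3)·(-5) = 3.
Against Undercut this mix gives (2/3)·1 + (1/3)·7 = 3.
All of Firm B's active replies (Ignore, Undercut) yield 3, and no column does worse for Firm A. The mix makes Firm B indifferent and guarantees 3, so it is optimal.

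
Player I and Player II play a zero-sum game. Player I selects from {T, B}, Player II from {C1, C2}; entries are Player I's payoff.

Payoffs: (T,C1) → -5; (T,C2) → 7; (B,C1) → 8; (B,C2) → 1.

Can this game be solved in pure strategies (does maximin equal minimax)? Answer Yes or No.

No

Row minima: T → -5, B → 1; maximin = 1.
Column maxima: C1 → 8, C2 → 7; minimax = 7.
1 ≠ 7, so no pure-strategy equilibrium exists.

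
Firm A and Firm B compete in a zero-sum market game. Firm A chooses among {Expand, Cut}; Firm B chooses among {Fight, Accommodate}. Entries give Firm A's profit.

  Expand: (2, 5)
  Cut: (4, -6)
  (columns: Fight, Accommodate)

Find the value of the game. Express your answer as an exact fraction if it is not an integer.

Row minima: Expand → 2, Cut → -6; maximin = 2.
Column maxima: Fight → 4, Accommodate → 5; minimax = 4.
2 ≠ 4, so there is no saddle point; optimal play is mixed.
Let Firm A play Expand with probability p. Expected payoff against Fight: 2p + 4(1−p) = −2p + 4; against Accommodate: 5p + (-6)(1−p) = 11p − 6.
Setting these equal: −2p + 4 = 11p − 6 ⇒ −13p = -10 ⇒ p = 10/13, and the value is (-2)·(10/13) + 4 = 32/13.
For Firm B: with q = P(Fight), equating Expand's and Cut's payoffs gives −3q + 5 = 10q − 6 ⇒ q = 11/13.

32/13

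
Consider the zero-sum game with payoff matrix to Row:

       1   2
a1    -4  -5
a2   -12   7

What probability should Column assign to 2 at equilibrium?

Row minima: a1 → -5, a2 → -12; maximin = -5.
Column maxima: 1 → -4, 2 → 7; minimax = -4.
-5 ≠ -4, so there is no saddle point; optimal play is mixed.
Let Row play a1 with probability p. Expected payoff against 1: (-4)p + (-12)(1−p) = 8p − 12; against 2: (-5)p + 7(1−p) = −12p + 7.
Setting these equal: 8p − 12 = −12p + 7 ⇒ 20p = 19 ⇒ p = 19/20, and the value is (8)·(19/20) − 12 = -22/5.
For Column: with q = P(1), equating a1's and a2's payoffs gives q − 5 = −19q + 7 ⇒ q = 3/5.

2/5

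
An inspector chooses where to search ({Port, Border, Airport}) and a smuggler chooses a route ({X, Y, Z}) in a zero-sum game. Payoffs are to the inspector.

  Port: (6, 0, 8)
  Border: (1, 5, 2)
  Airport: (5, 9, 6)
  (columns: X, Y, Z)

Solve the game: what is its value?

Row minima: Port → 0, Border → 1, Airport → 5; maximin = 5.
Column maxima: X → 6, Y → 9, Z → 8; minimax = 6.
5 ≠ 6, so there is no saddle point; optimal play is mixed.
Border is strictly dominated by Airport, so the inspector never plays it.
Z is strictly dominated by X (it gives the inspector strictly more in every row), so the smuggler never plays it.
On the remaining 2×2 (Port, Airport vs X, Y):
Let the inspector play Port with probability p. Expected payoff against X: 6p + 5(1−p) = p + 5; against Y: 0p + 9(1−p) = −9p + 9.
Setting these equal: p + 5 = −9p + 9 ⇒ 10p = 4 ⇒ p = 2/5, and the value is (1)·(2/5) + 5 = 27/5.
For the smuggler: with q = P(X), equating Port's and Airport's payoffs gives 6q = −4q + 9 ⇒ q = 9/10.

27/5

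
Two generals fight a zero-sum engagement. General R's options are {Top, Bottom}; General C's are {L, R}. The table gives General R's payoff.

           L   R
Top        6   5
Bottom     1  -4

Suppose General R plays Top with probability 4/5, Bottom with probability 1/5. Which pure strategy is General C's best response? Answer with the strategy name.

R

If General C plays L, General R's expected payoff is (4/5)·6 + (1/5)·1 = 5.
If General C plays R, General R's expected payoff is (4/5)·5 + (1/5)·(-4) = 16/5.
General C minimizes General R's payoff; the smallest is 16/5, so the best response is R.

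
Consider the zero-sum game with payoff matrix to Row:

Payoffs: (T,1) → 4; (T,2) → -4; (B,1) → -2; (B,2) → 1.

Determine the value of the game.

Row minima: T → -4, B → -2; maximin = -2.
Column maxima: 1 → 4, 2 → 1; minimax = 1.
-2 ≠ 1, so there is no saddle point; optimal play is mixed.
Let Row play T with probability p. Expected payoff against 1: 4p + (-2)(1−p) = 6p − 2; against 2: (-4)p + 1(1−p) = −5p + 1.
Setting these equal: 6p − 2 = −5p + 1 ⇒ 11p = 3 ⇒ p = 3/11, and the value is (6)·(3/11) − 2 = -4/11.
For Column: with q = P(1), equating T's and B's payoffs gives 8q − 4 = −3q + 1 ⇒ q = 5/11.

-4/11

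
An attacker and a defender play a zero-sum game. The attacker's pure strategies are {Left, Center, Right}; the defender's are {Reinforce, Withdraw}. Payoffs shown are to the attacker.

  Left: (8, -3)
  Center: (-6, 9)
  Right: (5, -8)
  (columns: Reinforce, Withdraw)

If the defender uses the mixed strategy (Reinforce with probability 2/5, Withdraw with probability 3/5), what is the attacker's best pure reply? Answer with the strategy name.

Center

Expected payoff of Left: (2/5)·8 + (3/5)·(-3) = 7/5.
Expected payoff of Center: (2/5)·(-6) + (3/5)·9 = 3.
Expected payoff of Right: (2/5)·5 + (3/5)·(-8) = -14/5.
The largest is 3, so the attacker's best response is Center.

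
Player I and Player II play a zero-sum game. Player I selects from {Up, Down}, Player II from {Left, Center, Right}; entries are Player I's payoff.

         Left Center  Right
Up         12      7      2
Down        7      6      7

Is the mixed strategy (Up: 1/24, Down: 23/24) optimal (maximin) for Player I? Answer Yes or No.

Against Left this mix gives (1/24)·12 + (23/24)·7 = 173/24.
Against Center this mix gives (1/24)·7 + (23/24)·6 = 145/24.
Against Right this mix gives (1/24)·2 + (23/24)·7 = 163/24.
Player II will play Center, holding Player I to 145/24. Shifting weight toward the row that does better against Center would raise this floor (the equalizing mix achieves 37/6 against both Center and Right), so the proposed strategy is not optimal.

No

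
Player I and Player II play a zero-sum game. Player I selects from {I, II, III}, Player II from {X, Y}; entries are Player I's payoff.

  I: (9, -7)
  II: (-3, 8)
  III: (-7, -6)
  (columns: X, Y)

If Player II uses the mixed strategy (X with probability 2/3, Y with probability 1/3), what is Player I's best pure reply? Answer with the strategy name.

I

Expected payoff of I: (2/3)·9 + (1/3)·(-7) = 11/3.
Expected payoff of II: (2/3)·(-3) + (1/3)·8 = 2/3.
Expected payoff of III: (2/3)·(-7) + (1/3)·(-6) = -20/3.
The largest is 11/3, so Player I's best response is I.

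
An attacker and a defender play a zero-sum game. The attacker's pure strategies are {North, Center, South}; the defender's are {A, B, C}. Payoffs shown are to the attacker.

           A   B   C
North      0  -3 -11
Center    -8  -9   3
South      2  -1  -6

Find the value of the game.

-57/17

Row minima: North → -11, Center → -9, South → -6; maximin = -6.
Column maxima: A → 2, B → -1, C → 3; minimax = -1.
-6 ≠ -1, so there is no saddle point; optimal play is mixed.
North is strictly dominated by South, so the attacker never plays it.
A is strictly dominated by B (it gives the attacker strictly more in every row), so the defender never plays it.
On the remaining 2×2 (Center, South vs B, C):
Let the attacker play Center with probability p. Expected payoff against B: (-9)p + (-1)(1−p) = −8p − 1; against C: 3p + (-6)(1−p) = 9p − 6.
Setting these equal: −8p − 1 = 9p − 6 ⇒ −17p = -5 ⇒ p = 5/17, and the value is (-8)·(5/17) − 1 = -57/17.
For the defender: with q = P(B), equating Center's and South's payoffs gives −12q + 3 = 5q − 6 ⇒ q = 9/17.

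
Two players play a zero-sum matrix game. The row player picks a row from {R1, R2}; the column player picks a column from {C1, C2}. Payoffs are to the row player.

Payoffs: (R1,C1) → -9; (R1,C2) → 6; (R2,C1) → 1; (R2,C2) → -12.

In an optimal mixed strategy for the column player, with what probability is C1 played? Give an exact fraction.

9/14

Row minima: R1 → -9, R2 → -12; maximin = -9.
Column maxima: C1 → 1, C2 → 6; minimax = 1.
-9 ≠ 1, so there is no saddle point; optimal play is mixed.
Let the row player play R1 with probability p. Expected payoff against C1: (-9)p + 1(1−p) = −10p + 1; against C2: 6p + (-12)(1−p) = 18p − 12.
Setting these equal: −10p + 1 = 18p − 12 ⇒ −28p = -13 ⇒ p = 13/28, and the value is (-10)·(13/28) + 1 = -51/14.
For the column player: with q = P(C1), equating R1's and R2's payoffs gives −15q + 6 = 13q − 12 ⇒ q = 9/14.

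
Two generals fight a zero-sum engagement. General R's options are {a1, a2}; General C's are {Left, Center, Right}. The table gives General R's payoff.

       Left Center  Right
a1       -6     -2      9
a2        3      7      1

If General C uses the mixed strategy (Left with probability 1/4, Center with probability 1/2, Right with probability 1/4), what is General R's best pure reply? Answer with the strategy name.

a2

Expected payoff of a1: (1/4)·(-6) + (1/2)·(-2) + (1/4)·9 = -1/4.
Expected payoff of a2: (1/4)·3 + (1/2)·7 + (1/4)·1 = 9/2.
The largest is 9/2, so General R's best response is a2.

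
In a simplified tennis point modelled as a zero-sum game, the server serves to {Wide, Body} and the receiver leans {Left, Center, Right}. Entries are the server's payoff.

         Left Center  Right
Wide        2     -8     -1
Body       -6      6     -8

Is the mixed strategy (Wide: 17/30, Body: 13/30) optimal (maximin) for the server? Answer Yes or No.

Against Left this mix gives (17/30)·2 + (13/30)·(-6) = -22/15.
Against Center this mix gives (17/30)·(-8) + (13/30)·6 = -29/15.
Against Right this mix gives (17/30)·(-1) + (13/30)·(-8) = -121/30.
The receiver will play Right, holding the server to -121/30. Shifting weight toward the row that does better against Right would raise this floor (the equalizing mix achieves -10/3 against both Right and Center), so the proposed strategy is not optimal.

No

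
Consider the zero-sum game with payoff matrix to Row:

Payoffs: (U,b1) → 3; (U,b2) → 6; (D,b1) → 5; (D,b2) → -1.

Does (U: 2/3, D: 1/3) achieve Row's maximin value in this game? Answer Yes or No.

Yes

Against b1 this mix gives (2/3)·3 + (1/3)·5 = 11/3.
Against b2 this mix gives (2/3)·6 + (1/3)·(-1) = 11/3.
All of Column's active replies (b1, b2) yield 11/3, and no column does worse for Row. The mix makes Column indifferent and guarantees 11/3, so it is optimal.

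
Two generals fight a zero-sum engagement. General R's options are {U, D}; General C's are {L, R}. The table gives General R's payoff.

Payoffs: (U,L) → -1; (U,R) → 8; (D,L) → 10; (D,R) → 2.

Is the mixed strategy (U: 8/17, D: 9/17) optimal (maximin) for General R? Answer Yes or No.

Against L this mix gives (8/17)·(-1) + (9/17)·10 = 82/17.
Against R this mix gives (8/17)·8 + (9/17)·2 = 82/17.
All of General C's active replies (L, R) yield 82/17, and no column does worse for General R. The mix makes General C indifferent and guarantees 82/17, so it is optimal.

Yes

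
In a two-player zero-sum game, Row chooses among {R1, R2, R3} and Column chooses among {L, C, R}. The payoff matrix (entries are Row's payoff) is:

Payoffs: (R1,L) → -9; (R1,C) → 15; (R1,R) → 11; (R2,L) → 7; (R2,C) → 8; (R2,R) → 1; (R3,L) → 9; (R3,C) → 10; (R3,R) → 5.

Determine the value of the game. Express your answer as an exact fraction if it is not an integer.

6

Row minima: R1 → -9, R2 → 1, R3 → 5; maximin = 5.
Column maxima: L → 9, C → 15, R → 11; minimax = 9.
5 ≠ 9, so there is no saddle point; optimal play is mixed.
R2 is strictly dominated by R3, so Row never plays it.
C is strictly dominated by L (it gives Row strictly more in every row), so Column never plays it.
On the remaining 2×2 (R1, R3 vs L, R):
Let Row play R1 with probability p. Expected payoff against L: (-9)p + 9(1−p) = −18p + 9; against R: 11p + 5(1−p) = 6p + 5.
Setting these equal: −18p + 9 = 6p + 5 ⇒ −24p = -4 ⇒ p = 1/6, and the value is (-18)·(1/6) + 9 = 6.
For Column: with q = P(L), equating R1's and R3's payoffs gives −20q + 11 = 4q + 5 ⇒ q = 1/4.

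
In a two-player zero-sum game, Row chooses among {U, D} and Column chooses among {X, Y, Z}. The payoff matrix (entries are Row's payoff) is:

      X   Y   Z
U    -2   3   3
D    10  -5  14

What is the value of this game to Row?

Row minima: U → -2, D → -5; maximin = -2.
Column maxima: X → 10, Y → 3, Z → 14; minimax = 3.
-2 ≠ 3, so there is no saddle point; optimal play is mixed.
Z is strictly dominated by X (it gives Row strictly more in every row), so Column never plays it.
On the remaining 2×2 (U, D vs X, Y):
Let Row play U with probability p. Expected payoff against X: (-2)p + 10(1−p) = −12p + 10; against Y: 3p + (-5)(1−p) = 8p − 5.
Setting these equal: −12p + 10 = 8p − 5 ⇒ −20p = -15 ⇒ p = 3/4, and the value is (-12)·(3/4) + 10 = 1.
For Column: with q = P(X), equating U's and D's payoffs gives −5q + 3 = 15q − 5 ⇒ q = 2/5.

1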